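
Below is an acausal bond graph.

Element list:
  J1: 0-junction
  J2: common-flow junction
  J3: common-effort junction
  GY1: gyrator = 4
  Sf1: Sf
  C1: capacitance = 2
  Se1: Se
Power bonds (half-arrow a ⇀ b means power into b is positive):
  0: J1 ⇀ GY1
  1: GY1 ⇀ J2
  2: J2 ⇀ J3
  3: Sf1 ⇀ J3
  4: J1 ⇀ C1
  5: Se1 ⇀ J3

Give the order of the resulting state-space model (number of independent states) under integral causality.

b3 stroke→Sf1  (Sf1 fixes flow; stroke at Sf1)
b5 stroke→J3  (Se1 fixes effort; stroke away)
b2 stroke→J2  (common-e at J3 fixed by 5)
b1 stroke→GY1  (only one flow-in slot at J2)
b0 stroke→GY1  (GY GY1: same side as bond 1)
b4 stroke→J1  (J1: last free bond brings effort in)

1  (C1 all integral)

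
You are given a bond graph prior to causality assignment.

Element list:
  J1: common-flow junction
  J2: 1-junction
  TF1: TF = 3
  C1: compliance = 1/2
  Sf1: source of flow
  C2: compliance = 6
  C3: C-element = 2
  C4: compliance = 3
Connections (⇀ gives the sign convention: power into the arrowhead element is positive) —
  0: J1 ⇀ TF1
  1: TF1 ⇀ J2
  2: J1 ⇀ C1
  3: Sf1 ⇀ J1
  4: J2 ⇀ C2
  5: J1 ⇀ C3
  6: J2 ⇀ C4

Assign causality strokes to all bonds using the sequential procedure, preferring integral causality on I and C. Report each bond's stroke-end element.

bond 3 |Sf1  (Sf1 fixes flow; stroke at Sf1)
bond 0 |J1  (common-f at J1 fixed by 3)
bond 2 |J1  (1-jn J1 has f-setter on 3)
bond 5 |J1  (J1 flow already set via bond 3)
bond 1 |TF1  (TF1: transformer flips bond 0)
bond 4 |J2  (J2: bond 1 brought flow, rest push out)
bond 6 |J2  (J2 flow already set via bond 1)

#0 stroke→J1
#1 stroke→TF1
#2 stroke→J1
#3 stroke→Sf1
#4 stroke→J2
#5 stroke→J1
#6 stroke→J2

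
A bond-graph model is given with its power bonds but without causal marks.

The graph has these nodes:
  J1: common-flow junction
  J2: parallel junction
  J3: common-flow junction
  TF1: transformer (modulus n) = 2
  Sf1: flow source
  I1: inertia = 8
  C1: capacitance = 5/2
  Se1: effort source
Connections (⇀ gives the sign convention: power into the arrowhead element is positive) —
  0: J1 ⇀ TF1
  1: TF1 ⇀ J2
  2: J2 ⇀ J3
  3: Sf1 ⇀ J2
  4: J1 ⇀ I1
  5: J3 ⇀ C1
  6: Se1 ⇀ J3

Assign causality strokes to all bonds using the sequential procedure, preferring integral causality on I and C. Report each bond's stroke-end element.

#3 stroke→Sf1  (Sf1 fixes flow; stroke at Sf1)
#6 stroke→J3  (source Se1 imposes e)
#4 stroke→I1  (prefer integral on I1)
#0 stroke→J1  (1-jn J1 has f-setter on 4)
#1 stroke→TF1  (TF1: transformer flips bond 0)
#2 stroke→J2  (closing 0-jn rule on J2)
#5 stroke→J3  (1-jn J3 has f-setter on 2)

#0 stroke→J1
#1 stroke→TF1
#2 stroke→J2
#3 stroke→Sf1
#4 stroke→I1
#5 stroke→J3
#6 stroke→J3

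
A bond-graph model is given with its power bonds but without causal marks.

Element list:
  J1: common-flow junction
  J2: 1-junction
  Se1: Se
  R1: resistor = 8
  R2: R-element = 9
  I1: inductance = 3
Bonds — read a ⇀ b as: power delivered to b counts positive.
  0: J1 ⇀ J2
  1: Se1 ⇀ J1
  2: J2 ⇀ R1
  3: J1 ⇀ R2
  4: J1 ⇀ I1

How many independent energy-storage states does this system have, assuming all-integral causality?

b1 |J1  (Se1 fixes effort; stroke away)
b4 |I1  (I1 outputs flow p/I1)
b0 |J1  (J1 flow already set via bond 4)
b3 |J1  (common-f at J1 fixed by 4)
b2 |J2  (common-f at J2 fixed by 0)

1  (I1 all integral)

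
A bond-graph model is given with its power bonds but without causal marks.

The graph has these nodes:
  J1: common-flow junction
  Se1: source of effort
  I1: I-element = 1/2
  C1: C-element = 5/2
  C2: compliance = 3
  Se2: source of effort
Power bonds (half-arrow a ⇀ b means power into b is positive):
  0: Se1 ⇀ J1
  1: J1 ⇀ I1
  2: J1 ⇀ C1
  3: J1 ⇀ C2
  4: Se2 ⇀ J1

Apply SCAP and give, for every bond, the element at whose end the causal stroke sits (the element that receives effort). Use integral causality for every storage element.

β0 stroke→J1  (Se1 (Se) sets effort on bond)
β4 stroke→J1  (Se2 fixes effort; stroke away)
β1 stroke→I1  (I1 integral (f out))
β2 stroke→J1  (J1: bond 1 brought flow, rest push out)
β3 stroke→J1  (J1: bond 1 brought flow, rest push out)

bond 0 →J1
bond 1 →I1
bond 2 →J1
bond 3 →J1
bond 4 →J1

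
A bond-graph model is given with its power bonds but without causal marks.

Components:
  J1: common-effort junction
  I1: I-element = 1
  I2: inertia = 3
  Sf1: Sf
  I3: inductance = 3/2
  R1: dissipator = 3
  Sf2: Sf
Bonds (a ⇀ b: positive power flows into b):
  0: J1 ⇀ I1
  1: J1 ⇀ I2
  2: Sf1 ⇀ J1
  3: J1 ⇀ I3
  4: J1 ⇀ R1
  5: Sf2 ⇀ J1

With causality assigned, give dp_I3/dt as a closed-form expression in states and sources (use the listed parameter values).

dp_I3/dt = 3*F_Sf1 + 3*F_Sf2 - 3*p_I1 - p_I2 - 2*p_I3

β2 stroke at Sf1  (Sf1 (Sf) sets flow on bond)
β5 stroke at Sf2  (Sf2 (Sf) sets flow on bond)
β0 stroke at I1  (I1: I, integral causality)
β1 stroke at I2  (I2 integral (f out))
β3 stroke at I3  (prefer integral on I3)
β4 stroke at J1  (J1: last free bond brings effort in)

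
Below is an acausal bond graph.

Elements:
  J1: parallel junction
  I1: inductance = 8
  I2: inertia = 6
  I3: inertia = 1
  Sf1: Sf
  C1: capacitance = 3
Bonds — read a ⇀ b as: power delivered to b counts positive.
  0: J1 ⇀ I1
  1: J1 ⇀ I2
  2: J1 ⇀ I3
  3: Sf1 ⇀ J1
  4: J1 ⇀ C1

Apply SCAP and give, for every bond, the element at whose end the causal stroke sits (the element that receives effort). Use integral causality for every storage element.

b0 stroke→I1
b1 stroke→I2
b2 stroke→I3
b3 stroke→Sf1
b4 stroke→J1

bond 3 |Sf1  (Sf1: flow source, stroke at near end)
bond 0 |I1  (I1 outputs flow p/I1)
bond 1 |I2  (I2 outputs flow p/I2)
bond 2 |I3  (I3: I, integral causality)
bond 4 |J1  (closing 0-jn rule on J1)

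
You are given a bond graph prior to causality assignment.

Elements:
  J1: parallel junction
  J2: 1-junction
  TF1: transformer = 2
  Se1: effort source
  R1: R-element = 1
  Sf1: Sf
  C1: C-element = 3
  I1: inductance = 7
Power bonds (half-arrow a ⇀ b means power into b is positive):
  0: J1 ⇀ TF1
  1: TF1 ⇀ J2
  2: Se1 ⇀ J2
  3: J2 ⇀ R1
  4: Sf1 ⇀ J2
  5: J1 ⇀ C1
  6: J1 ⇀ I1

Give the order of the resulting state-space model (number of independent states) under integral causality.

β2 →J2  (Se1: effort source, stroke at far end)
β4 →Sf1  (source Sf1 imposes f)
β1 →J2  (1-jn J2 has f-setter on 4)
β3 →J2  (1-jn J2 has f-setter on 4)
β0 →TF1  (TF1 one-in-one-out from 1)
β5 →J1  (C1 outputs effort q/C1)
β6 →I1  (J1: bond 5 brought effort, rest push out)

2  (C1, I1 all integral)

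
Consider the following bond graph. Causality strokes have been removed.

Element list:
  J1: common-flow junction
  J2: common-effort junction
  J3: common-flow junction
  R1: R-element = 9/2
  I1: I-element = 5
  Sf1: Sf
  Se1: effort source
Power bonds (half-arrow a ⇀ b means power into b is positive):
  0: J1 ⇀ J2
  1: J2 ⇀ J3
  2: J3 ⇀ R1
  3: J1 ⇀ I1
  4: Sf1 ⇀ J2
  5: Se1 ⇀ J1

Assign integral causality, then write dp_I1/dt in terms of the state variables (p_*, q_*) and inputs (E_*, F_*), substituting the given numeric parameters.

dp_I1/dt = E_Se1 - 9*F_Sf1/2 - 9*p_I1/10

#4 stroke at Sf1  (Sf1 fixes flow; stroke at Sf1)
#5 stroke at J1  (Se1 (Se) sets effort on bond)
#3 stroke at I1  (prefer integral on I1)
#0 stroke at J1  (J1: bond 3 brought flow, rest push out)
#1 stroke at J2  (closing 0-jn rule on J2)
#2 stroke at J3  (J3: bond 1 brought flow, rest push out)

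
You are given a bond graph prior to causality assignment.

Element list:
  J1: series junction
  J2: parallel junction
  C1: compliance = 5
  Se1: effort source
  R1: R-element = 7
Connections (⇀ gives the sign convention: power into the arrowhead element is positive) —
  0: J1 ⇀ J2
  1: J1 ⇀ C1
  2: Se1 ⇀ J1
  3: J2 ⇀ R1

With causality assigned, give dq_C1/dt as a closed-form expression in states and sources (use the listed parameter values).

bond 2 |J1  (source Se1 imposes e)
bond 1 |J1  (prefer integral on C1)
bond 0 |J2  (J1: last free bond brings flow in)
bond 3 |R1  (J2 effort already set via bond 0)

dq_C1/dt = E_Se1/7 - q_C1/35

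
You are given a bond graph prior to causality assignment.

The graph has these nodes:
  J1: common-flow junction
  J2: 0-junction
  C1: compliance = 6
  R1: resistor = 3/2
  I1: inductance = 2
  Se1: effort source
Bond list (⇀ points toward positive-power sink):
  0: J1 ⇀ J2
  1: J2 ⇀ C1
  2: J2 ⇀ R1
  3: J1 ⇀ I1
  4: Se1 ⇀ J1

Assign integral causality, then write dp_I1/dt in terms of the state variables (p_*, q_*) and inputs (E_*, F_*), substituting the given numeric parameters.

β4 stroke→J1  (Se1 fixes effort; stroke away)
β1 stroke→J2  (prefer integral on C1)
β0 stroke→J1  (J2: bond 1 brought effort, rest push out)
β2 stroke→R1  (0-jn J2 has e-setter on 1)
β3 stroke→I1  (only one flow-in slot at J1)

dp_I1/dt = E_Se1 - q_C1/6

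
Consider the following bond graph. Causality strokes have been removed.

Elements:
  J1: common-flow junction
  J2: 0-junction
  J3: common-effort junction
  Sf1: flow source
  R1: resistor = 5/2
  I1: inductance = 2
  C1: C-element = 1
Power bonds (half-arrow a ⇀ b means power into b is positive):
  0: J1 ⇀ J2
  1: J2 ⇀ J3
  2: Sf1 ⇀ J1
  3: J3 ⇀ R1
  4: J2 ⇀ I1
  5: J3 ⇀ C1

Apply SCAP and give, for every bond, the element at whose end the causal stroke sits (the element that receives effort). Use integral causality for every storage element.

β0 stroke at J1
β1 stroke at J2
β2 stroke at Sf1
β3 stroke at R1
β4 stroke at I1
β5 stroke at J3

β2 |Sf1  (source Sf1 imposes f)
β0 |J1  (common-f at J1 fixed by 2)
β4 |I1  (prefer integral on I1)
β1 |J2  (J2: last free bond brings effort in)
β5 |J3  (C1: C, integral causality)
β3 |R1  (0-jn J3 has e-setter on 5)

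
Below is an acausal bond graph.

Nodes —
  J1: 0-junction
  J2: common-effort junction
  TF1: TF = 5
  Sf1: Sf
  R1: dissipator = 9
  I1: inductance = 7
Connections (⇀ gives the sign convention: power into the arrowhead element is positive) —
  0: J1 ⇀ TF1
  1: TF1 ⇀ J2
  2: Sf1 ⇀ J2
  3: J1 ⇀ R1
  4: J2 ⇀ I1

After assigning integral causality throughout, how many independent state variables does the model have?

1  (I1 all integral)

#2 →Sf1  (Sf1 (Sf) sets flow on bond)
#4 →I1  (I1 integral (f out))
#1 →J2  (closing 0-jn rule on J2)
#0 →TF1  (through TF1, causality passes straight; one stroke at TF1)
#3 →J1  (J1: last free bond brings effort in)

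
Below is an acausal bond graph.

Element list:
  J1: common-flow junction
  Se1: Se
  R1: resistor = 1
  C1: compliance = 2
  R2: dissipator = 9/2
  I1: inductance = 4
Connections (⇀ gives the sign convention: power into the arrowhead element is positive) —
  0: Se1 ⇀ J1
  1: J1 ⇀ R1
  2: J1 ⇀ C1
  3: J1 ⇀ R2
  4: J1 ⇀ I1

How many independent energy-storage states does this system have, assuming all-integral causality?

2  (C1, I1 all integral)

b0 stroke→J1  (Se1 fixes effort; stroke away)
b2 stroke→J1  (prefer integral on C1)
b4 stroke→I1  (I1 integral (f out))
b1 stroke→J1  (J1 flow already set via bond 4)
b3 stroke→J1  (J1 flow already set via bond 4)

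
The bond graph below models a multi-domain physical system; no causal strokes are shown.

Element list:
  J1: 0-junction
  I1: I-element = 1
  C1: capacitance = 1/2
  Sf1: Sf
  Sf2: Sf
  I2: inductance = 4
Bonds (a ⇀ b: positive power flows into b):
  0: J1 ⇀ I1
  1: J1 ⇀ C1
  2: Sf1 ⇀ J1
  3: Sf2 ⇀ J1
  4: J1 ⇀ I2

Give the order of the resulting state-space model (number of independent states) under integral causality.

bond 2 stroke at Sf1  (Sf1: flow source, stroke at near end)
bond 3 stroke at Sf2  (source Sf2 imposes f)
bond 0 stroke at I1  (prefer integral on I1)
bond 1 stroke at J1  (C1: C, integral causality)
bond 4 stroke at I2  (0-jn J1 has e-setter on 1)

3  (C1, I1, I2 all integral)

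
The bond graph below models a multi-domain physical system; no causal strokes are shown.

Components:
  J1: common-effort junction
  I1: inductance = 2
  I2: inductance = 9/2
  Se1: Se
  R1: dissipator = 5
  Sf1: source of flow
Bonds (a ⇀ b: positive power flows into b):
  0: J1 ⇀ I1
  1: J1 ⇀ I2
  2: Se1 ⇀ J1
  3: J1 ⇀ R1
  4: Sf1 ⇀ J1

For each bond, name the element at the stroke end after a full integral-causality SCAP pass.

β0 →I1
β1 →I2
β2 →J1
β3 →R1
β4 →Sf1

#2 stroke at J1  (source Se1 imposes e)
#4 stroke at Sf1  (source Sf1 imposes f)
#0 stroke at I1  (0-jn J1 has e-setter on 2)
#1 stroke at I2  (J1 effort already set via bond 2)
#3 stroke at R1  (common-e at J1 fixed by 2)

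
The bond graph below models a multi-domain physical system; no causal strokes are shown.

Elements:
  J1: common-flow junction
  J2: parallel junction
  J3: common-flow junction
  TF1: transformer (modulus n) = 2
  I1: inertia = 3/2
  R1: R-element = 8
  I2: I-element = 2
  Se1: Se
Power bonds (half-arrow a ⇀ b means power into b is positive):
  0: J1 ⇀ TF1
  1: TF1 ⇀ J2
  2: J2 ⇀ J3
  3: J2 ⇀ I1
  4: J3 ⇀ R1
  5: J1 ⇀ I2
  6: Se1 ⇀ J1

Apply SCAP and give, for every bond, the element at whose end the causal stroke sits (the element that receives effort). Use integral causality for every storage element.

bond 6 →J1  (source Se1 imposes e)
bond 3 →I1  (prefer integral on I1)
bond 5 →I2  (I2: I, integral causality)
bond 0 →J1  (J1 flow already set via bond 5)
bond 1 →TF1  (TF1: transformer flips bond 0)
bond 2 →J2  (J2 needs exactly one e-in)
bond 4 →J3  (J3: bond 2 brought flow, rest push out)

b0 stroke→J1
b1 stroke→TF1
b2 stroke→J2
b3 stroke→I1
b4 stroke→J3
b5 stroke→I2
b6 stroke→J1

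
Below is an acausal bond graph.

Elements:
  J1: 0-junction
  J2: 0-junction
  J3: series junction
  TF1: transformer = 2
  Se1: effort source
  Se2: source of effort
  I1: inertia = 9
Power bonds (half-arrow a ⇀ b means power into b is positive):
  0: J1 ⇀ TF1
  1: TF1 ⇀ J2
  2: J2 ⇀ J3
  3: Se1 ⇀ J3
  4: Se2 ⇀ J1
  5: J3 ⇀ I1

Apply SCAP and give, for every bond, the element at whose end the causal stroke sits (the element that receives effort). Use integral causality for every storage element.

bond 0 stroke→TF1
bond 1 stroke→J2
bond 2 stroke→J3
bond 3 stroke→J3
bond 4 stroke→J1
bond 5 stroke→I1

#3 stroke→J3  (Se1: effort source, stroke at far end)
#4 stroke→J1  (Se2 (Se) sets effort on bond)
#0 stroke→TF1  (0-jn J1 has e-setter on 4)
#1 stroke→J2  (through TF1, causality passes straight; one stroke at TF1)
#2 stroke→J3  (0-jn J2 has e-setter on 1)
#5 stroke→I1  (only one flow-in slot at J3)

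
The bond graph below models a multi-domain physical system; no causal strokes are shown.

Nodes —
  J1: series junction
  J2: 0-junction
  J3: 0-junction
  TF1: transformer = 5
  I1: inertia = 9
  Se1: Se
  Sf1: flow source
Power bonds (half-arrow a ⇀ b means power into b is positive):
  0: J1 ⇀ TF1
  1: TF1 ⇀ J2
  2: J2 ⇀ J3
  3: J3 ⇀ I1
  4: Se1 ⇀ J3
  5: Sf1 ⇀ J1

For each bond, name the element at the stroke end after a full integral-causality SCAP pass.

#0 |J1
#1 |TF1
#2 |J2
#3 |I1
#4 |J3
#5 |Sf1

β4 stroke→J3  (Se1: effort source, stroke at far end)
β5 stroke→Sf1  (Sf1 fixes flow; stroke at Sf1)
β0 stroke→J1  (J1: bond 5 brought flow, rest push out)
β2 stroke→J2  (0-jn J3 has e-setter on 4)
β3 stroke→I1  (0-jn J3 has e-setter on 4)
β1 stroke→TF1  (through TF1, causality passes straight; one stroke at TF1)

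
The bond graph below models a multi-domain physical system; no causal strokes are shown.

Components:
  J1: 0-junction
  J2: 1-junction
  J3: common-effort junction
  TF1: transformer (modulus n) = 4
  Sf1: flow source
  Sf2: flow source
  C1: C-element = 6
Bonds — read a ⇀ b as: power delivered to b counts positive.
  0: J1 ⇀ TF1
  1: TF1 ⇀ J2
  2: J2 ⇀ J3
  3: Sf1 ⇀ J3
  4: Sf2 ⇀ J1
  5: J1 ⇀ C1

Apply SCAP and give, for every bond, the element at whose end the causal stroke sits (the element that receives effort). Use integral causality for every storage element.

b3 stroke at Sf1  (Sf1 fixes flow; stroke at Sf1)
b4 stroke at Sf2  (Sf2 fixes flow; stroke at Sf2)
b2 stroke at J3  (J3: last free bond brings effort in)
b1 stroke at J2  (J2 flow already set via bond 2)
b0 stroke at TF1  (TF TF1: opposite of bond 1)
b5 stroke at J1  (J1 needs exactly one e-in)

#0 →TF1
#1 →J2
#2 →J3
#3 →Sf1
#4 →Sf2
#5 →J1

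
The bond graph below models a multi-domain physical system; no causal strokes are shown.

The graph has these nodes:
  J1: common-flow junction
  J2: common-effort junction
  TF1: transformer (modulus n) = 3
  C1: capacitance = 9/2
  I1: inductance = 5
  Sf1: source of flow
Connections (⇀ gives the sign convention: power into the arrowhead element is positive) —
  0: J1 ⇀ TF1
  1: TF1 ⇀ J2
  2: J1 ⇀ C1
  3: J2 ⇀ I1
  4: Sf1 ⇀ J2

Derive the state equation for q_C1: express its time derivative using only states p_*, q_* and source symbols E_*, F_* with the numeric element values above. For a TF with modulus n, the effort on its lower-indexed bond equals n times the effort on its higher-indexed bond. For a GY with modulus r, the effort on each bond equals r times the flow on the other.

dq_C1/dt = -F_Sf1/3 + p_I1/15

#4 |Sf1  (Sf1 fixes flow; stroke at Sf1)
#2 |J1  (C1: C, integral causality)
#0 |TF1  (closing 1-jn rule on J1)
#1 |J2  (through TF1, causality passes straight; one stroke at TF1)
#3 |I1  (common-e at J2 fixed by 1)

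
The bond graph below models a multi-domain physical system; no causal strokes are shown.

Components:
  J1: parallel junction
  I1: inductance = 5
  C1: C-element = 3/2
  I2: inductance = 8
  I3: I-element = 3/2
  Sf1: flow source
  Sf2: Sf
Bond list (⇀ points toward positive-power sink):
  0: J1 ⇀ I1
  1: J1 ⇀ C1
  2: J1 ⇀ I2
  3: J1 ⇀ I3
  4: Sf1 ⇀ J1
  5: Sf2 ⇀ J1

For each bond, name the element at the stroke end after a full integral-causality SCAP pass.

b4 →Sf1  (Sf1: flow source, stroke at near end)
b5 →Sf2  (source Sf2 imposes f)
b0 →I1  (I1: I, integral causality)
b1 →J1  (C1 outputs effort q/C1)
b2 →I2  (0-jn J1 has e-setter on 1)
b3 →I3  (J1 effort already set via bond 1)

β0 stroke→I1
β1 stroke→J1
β2 stroke→I2
β3 stroke→I3
β4 stroke→Sf1
β5 stroke→Sf2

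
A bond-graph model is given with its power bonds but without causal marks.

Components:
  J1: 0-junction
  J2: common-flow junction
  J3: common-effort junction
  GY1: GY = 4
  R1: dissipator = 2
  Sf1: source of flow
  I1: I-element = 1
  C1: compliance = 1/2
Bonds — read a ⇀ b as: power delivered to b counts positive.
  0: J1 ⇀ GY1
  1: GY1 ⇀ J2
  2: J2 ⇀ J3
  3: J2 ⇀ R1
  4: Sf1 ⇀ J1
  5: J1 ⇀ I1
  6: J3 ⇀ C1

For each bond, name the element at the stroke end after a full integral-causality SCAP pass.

#4 →Sf1  (Sf1 fixes flow; stroke at Sf1)
#5 →I1  (I1 integral (f out))
#0 →J1  (only one effort-in slot at J1)
#1 →J2  (GY1 both-in/both-out from 0)
#6 →J3  (prefer integral on C1)
#2 →J2  (J3 effort already set via bond 6)
#3 →R1  (J2 needs exactly one f-in)

b0 stroke at J1
b1 stroke at J2
b2 stroke at J2
b3 stroke at R1
b4 stroke at Sf1
b5 stroke at I1
b6 stroke at J3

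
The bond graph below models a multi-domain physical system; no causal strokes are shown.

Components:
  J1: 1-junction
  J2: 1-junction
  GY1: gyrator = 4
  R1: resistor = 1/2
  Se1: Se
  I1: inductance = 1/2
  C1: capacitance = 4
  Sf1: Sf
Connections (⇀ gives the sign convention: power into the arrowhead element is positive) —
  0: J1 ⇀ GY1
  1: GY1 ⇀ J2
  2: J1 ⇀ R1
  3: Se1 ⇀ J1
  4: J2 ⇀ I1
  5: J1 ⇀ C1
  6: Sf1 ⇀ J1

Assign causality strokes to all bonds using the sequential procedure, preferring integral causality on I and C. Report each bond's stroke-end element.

#0 stroke→J1
#1 stroke→J2
#2 stroke→J1
#3 stroke→J1
#4 stroke→I1
#5 stroke→J1
#6 stroke→Sf1

β3 →J1  (Se1 fixes effort; stroke away)
β6 →Sf1  (source Sf1 imposes f)
β0 →J1  (common-f at J1 fixed by 6)
β2 →J1  (J1: bond 6 brought flow, rest push out)
β5 →J1  (J1 flow already set via bond 6)
β1 →J2  (through GY1, causality inverts; strokes same side of GY1)
β4 →I1  (closing 1-jn rule on J2)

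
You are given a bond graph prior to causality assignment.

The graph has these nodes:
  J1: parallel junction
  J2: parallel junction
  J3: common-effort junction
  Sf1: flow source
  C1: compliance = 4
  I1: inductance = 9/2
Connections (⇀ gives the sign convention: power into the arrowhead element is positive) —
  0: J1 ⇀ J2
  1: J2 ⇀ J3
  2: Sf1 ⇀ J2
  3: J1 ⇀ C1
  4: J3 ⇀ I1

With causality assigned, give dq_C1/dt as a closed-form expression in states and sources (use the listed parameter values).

b2 stroke at Sf1  (source Sf1 imposes f)
b3 stroke at J1  (C1 outputs effort q/C1)
b0 stroke at J2  (common-e at J1 fixed by 3)
b1 stroke at J3  (J2 effort already set via bond 0)
b4 stroke at I1  (0-jn J3 has e-setter on 1)

dq_C1/dt = F_Sf1 - 2*p_I1/9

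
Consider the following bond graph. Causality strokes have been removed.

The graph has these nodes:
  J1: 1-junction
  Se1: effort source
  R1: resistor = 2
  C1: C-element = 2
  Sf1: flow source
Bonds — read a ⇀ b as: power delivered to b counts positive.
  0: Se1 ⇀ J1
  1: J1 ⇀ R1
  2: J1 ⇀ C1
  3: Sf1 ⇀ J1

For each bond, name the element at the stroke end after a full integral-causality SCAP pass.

bond 0 stroke at J1  (Se1 (Se) sets effort on bond)
bond 3 stroke at Sf1  (Sf1 fixes flow; stroke at Sf1)
bond 1 stroke at J1  (1-jn J1 has f-setter on 3)
bond 2 stroke at J1  (1-jn J1 has f-setter on 3)

bond 0 |J1
bond 1 |J1
bond 2 |J1
bond 3 |Sf1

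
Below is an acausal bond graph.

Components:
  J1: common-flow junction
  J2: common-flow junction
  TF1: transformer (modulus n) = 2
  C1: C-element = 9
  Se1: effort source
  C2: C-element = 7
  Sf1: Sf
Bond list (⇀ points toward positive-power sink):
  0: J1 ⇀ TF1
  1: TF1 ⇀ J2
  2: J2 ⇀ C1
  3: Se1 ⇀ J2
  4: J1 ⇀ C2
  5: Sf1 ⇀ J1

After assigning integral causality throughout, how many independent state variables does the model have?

#3 stroke→J2  (Se1 (Se) sets effort on bond)
#5 stroke→Sf1  (source Sf1 imposes f)
#0 stroke→J1  (1-jn J1 has f-setter on 5)
#4 stroke→J1  (J1 flow already set via bond 5)
#1 stroke→TF1  (through TF1, causality passes straight; one stroke at TF1)
#2 stroke→J2  (1-jn J2 has f-setter on 1)

2  (C1, C2 all integral)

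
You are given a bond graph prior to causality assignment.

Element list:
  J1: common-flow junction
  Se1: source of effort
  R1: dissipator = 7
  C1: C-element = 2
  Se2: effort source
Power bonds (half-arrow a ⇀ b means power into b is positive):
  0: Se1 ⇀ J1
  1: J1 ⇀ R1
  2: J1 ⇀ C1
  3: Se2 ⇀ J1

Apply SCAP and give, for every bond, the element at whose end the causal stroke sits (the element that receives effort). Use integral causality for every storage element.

#0 |J1  (Se1: effort source, stroke at far end)
#3 |J1  (source Se2 imposes e)
#2 |J1  (C1 integral (e out))
#1 |R1  (only one flow-in slot at J1)

b0 →J1
b1 →R1
b2 →J1
b3 →J1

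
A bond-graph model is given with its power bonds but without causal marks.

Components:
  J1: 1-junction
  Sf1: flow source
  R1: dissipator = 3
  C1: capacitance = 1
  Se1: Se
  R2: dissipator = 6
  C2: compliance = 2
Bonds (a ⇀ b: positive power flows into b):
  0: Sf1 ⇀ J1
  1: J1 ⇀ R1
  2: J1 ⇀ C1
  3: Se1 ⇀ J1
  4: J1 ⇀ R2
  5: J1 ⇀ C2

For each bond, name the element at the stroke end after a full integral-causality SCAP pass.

bond 0 →Sf1  (Sf1 (Sf) sets flow on bond)
bond 3 →J1  (Se1: effort source, stroke at far end)
bond 1 →J1  (J1 flow already set via bond 0)
bond 2 →J1  (1-jn J1 has f-setter on 0)
bond 4 →J1  (common-f at J1 fixed by 0)
bond 5 →J1  (1-jn J1 has f-setter on 0)

#0 stroke→Sf1
#1 stroke→J1
#2 stroke→J1
#3 stroke→J1
#4 stroke→J1
#5 stroke→J1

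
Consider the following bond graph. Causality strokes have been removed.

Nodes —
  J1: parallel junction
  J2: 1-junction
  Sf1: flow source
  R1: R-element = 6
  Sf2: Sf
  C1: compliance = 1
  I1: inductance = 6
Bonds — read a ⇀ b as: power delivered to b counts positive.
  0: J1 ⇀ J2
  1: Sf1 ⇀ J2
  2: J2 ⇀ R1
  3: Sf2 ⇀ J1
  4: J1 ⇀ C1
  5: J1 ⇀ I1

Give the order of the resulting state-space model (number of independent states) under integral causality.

2  (C1, I1 all integral)

β1 |Sf1  (Sf1 (Sf) sets flow on bond)
β3 |Sf2  (Sf2 fixes flow; stroke at Sf2)
β0 |J2  (J2: bond 1 brought flow, rest push out)
β2 |J2  (common-f at J2 fixed by 1)
β4 |J1  (prefer integral on C1)
β5 |I1  (common-e at J1 fixed by 4)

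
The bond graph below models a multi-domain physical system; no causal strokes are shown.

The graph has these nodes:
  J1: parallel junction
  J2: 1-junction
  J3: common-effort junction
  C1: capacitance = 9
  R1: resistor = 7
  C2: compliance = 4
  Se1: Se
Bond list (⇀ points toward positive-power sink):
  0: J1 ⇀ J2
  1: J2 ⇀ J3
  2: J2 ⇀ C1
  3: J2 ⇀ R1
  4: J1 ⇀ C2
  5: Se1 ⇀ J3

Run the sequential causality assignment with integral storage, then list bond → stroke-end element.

bond 0 →J2
bond 1 →J2
bond 2 →J2
bond 3 →R1
bond 4 →J1
bond 5 →J3

b5 stroke at J3  (Se1 (Se) sets effort on bond)
b1 stroke at J2  (0-jn J3 has e-setter on 5)
b2 stroke at J2  (prefer integral on C1)
b4 stroke at J1  (C2 integral (e out))
b0 stroke at J2  (common-e at J1 fixed by 4)
b3 stroke at R1  (J2 needs exactly one f-in)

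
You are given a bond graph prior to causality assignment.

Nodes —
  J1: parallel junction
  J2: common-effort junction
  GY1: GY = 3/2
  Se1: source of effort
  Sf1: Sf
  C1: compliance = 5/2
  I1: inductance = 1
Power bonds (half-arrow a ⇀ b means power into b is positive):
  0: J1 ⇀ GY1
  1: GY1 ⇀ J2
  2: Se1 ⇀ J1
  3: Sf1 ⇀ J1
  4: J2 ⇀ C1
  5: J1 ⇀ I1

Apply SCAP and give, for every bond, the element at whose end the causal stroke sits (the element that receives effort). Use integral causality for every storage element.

β2 stroke at J1  (Se1 fixes effort; stroke away)
β3 stroke at Sf1  (Sf1: flow source, stroke at near end)
β0 stroke at GY1  (0-jn J1 has e-setter on 2)
β5 stroke at I1  (0-jn J1 has e-setter on 2)
β1 stroke at GY1  (GY1: gyrator matches bond 0)
β4 stroke at J2  (only one effort-in slot at J2)

#0 →GY1
#1 →GY1
#2 →J1
#3 →Sf1
#4 →J2
#5 →I1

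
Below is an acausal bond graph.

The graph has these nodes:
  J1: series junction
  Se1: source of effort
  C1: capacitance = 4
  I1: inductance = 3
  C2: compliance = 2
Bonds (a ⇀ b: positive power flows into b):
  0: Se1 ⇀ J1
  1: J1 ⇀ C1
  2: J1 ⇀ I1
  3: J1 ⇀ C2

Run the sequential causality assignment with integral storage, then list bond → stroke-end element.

β0 |J1
β1 |J1
β2 |I1
β3 |J1

b0 →J1  (Se1 (Se) sets effort on bond)
b1 →J1  (C1 outputs effort q/C1)
b2 →I1  (prefer integral on I1)
b3 →J1  (1-jn J1 has f-setter on 2)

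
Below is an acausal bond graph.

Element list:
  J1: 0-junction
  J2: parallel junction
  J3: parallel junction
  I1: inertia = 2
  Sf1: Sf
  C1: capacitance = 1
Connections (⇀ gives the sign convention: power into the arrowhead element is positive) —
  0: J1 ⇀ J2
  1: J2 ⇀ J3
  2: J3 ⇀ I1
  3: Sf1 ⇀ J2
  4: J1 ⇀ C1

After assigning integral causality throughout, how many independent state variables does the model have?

2  (C1, I1 all integral)

#3 |Sf1  (Sf1: flow source, stroke at near end)
#2 |I1  (prefer integral on I1)
#1 |J3  (J3 needs exactly one e-in)
#0 |J2  (closing 0-jn rule on J2)
#4 |J1  (J1: last free bond brings effort in)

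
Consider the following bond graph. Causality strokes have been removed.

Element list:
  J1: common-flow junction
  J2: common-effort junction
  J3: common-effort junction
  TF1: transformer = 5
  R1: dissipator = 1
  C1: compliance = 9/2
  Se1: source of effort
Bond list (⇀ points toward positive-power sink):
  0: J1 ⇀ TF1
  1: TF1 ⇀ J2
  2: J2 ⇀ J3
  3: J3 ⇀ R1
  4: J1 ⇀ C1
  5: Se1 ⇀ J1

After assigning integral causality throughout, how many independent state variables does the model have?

b5 |J1  (Se1 fixes effort; stroke away)
b4 |J1  (C1 integral (e out))
b0 |TF1  (only one flow-in slot at J1)
b1 |J2  (TF1 one-in-one-out from 0)
b2 |J3  (J2: bond 1 brought effort, rest push out)
b3 |R1  (common-e at J3 fixed by 2)

1  (C1 all integral)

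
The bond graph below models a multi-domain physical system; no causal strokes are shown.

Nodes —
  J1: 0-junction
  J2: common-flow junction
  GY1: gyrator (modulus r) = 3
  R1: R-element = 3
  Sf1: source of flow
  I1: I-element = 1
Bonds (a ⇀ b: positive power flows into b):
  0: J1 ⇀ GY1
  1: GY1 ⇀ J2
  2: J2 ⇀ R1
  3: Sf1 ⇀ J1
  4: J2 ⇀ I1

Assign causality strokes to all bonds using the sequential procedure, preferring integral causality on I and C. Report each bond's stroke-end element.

bond 3 stroke at Sf1  (source Sf1 imposes f)
bond 0 stroke at J1  (only one effort-in slot at J1)
bond 1 stroke at J2  (through GY1, causality inverts; strokes same side of GY1)
bond 4 stroke at I1  (I1 integral (f out))
bond 2 stroke at J2  (J2: bond 4 brought flow, rest push out)

#0 →J1
#1 →J2
#2 →J2
#3 →Sf1
#4 →I1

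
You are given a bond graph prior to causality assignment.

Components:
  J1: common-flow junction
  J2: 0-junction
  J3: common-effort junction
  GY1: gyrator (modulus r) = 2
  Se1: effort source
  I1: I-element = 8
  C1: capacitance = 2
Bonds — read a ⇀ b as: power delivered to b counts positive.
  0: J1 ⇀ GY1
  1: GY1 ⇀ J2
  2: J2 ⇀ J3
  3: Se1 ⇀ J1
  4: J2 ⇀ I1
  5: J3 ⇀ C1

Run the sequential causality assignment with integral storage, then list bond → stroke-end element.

b0 stroke at GY1
b1 stroke at GY1
b2 stroke at J2
b3 stroke at J1
b4 stroke at I1
b5 stroke at J3

#3 stroke at J1  (source Se1 imposes e)
#0 stroke at GY1  (closing 1-jn rule on J1)
#1 stroke at GY1  (through GY1, causality inverts; strokes same side of GY1)
#4 stroke at I1  (prefer integral on I1)
#2 stroke at J2  (only one effort-in slot at J2)
#5 stroke at J3  (only one effort-in slot at J3)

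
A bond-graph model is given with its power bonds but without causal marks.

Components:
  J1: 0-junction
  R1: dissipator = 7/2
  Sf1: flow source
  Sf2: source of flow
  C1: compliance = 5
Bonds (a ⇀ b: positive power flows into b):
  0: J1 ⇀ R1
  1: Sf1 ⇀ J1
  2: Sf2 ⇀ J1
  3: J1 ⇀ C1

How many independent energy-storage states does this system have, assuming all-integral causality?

β1 stroke at Sf1  (Sf1: flow source, stroke at near end)
β2 stroke at Sf2  (Sf2: flow source, stroke at near end)
β3 stroke at J1  (C1 integral (e out))
β0 stroke at R1  (common-e at J1 fixed by 3)

1  (C1 all integral)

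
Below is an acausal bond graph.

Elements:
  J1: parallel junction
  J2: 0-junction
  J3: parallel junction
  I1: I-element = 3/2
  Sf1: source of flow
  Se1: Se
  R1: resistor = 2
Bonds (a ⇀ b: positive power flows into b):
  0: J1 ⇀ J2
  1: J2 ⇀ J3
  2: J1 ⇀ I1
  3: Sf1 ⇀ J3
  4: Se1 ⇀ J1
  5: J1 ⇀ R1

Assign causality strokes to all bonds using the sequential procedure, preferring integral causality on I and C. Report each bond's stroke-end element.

#3 →Sf1  (source Sf1 imposes f)
#4 →J1  (Se1: effort source, stroke at far end)
#0 →J2  (0-jn J1 has e-setter on 4)
#2 →I1  (J1: bond 4 brought effort, rest push out)
#5 →R1  (J1: bond 4 brought effort, rest push out)
#1 →J3  (0-jn J2 has e-setter on 0)

bond 0 stroke at J2
bond 1 stroke at J3
bond 2 stroke at I1
bond 3 stroke at Sf1
bond 4 stroke at J1
bond 5 stroke at R1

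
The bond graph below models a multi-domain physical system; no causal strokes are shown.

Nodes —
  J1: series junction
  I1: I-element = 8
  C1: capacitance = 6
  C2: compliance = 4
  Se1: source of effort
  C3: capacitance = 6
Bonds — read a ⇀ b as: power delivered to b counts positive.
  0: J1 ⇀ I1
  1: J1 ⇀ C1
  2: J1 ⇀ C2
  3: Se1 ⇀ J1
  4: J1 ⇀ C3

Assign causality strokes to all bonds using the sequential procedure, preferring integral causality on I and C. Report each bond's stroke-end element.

#3 stroke at J1  (source Se1 imposes e)
#0 stroke at I1  (I1 outputs flow p/I1)
#1 stroke at J1  (J1: bond 0 brought flow, rest push out)
#2 stroke at J1  (J1: bond 0 brought flow, rest push out)
#4 stroke at J1  (common-f at J1 fixed by 0)

b0 stroke→I1
b1 stroke→J1
b2 stroke→J1
b3 stroke→J1
b4 stroke→J1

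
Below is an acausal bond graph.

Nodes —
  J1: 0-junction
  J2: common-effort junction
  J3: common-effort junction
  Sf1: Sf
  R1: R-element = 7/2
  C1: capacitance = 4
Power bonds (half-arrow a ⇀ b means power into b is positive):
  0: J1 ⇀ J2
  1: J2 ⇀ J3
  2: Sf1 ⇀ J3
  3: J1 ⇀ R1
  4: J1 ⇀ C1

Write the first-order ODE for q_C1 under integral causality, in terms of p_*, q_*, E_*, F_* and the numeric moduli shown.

b2 stroke→Sf1  (source Sf1 imposes f)
b1 stroke→J3  (J3 needs exactly one e-in)
b0 stroke→J2  (only one effort-in slot at J2)
b4 stroke→J1  (C1: C, integral causality)
b3 stroke→R1  (J1: bond 4 brought effort, rest push out)

dq_C1/dt = F_Sf1 - q_C1/14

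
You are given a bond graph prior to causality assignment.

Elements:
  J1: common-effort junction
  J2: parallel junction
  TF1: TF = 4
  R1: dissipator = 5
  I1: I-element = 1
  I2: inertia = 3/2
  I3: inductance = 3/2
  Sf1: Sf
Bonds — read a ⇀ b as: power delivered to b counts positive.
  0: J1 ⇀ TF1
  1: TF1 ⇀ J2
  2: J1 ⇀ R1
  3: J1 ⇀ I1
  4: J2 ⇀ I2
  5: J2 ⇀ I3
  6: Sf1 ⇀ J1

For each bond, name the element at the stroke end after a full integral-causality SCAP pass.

bond 6 stroke→Sf1  (source Sf1 imposes f)
bond 3 stroke→I1  (I1 integral (f out))
bond 4 stroke→I2  (I2 outputs flow p/I2)
bond 5 stroke→I3  (prefer integral on I3)
bond 1 stroke→J2  (J2: last free bond brings effort in)
bond 0 stroke→TF1  (TF TF1: opposite of bond 1)
bond 2 stroke→J1  (J1: last free bond brings effort in)

b0 stroke at TF1
b1 stroke at J2
b2 stroke at J1
b3 stroke at I1
b4 stroke at I2
b5 stroke at I3
b6 stroke at Sf1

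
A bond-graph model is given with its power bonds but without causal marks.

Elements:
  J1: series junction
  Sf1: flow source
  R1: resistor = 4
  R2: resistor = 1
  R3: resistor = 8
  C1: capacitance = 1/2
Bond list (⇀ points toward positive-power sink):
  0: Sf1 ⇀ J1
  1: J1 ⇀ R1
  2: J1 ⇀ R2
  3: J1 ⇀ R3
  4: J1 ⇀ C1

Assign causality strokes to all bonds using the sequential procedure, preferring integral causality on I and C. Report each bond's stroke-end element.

#0 stroke at Sf1  (Sf1 (Sf) sets flow on bond)
#1 stroke at J1  (1-jn J1 has f-setter on 0)
#2 stroke at J1  (common-f at J1 fixed by 0)
#3 stroke at J1  (1-jn J1 has f-setter on 0)
#4 stroke at J1  (common-f at J1 fixed by 0)

β0 stroke→Sf1
β1 stroke→J1
β2 stroke→J1
β3 stroke→J1
β4 stroke→J1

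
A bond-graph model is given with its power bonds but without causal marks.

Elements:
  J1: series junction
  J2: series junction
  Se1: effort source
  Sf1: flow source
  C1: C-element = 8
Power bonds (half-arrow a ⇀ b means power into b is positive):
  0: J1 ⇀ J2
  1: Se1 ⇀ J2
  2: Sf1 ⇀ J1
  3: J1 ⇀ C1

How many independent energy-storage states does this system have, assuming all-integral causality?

1  (C1 all integral)

β1 |J2  (Se1 (Se) sets effort on bond)
β2 |Sf1  (Sf1 (Sf) sets flow on bond)
β0 |J1  (J1: bond 2 brought flow, rest push out)
β3 |J1  (1-jn J1 has f-setter on 2)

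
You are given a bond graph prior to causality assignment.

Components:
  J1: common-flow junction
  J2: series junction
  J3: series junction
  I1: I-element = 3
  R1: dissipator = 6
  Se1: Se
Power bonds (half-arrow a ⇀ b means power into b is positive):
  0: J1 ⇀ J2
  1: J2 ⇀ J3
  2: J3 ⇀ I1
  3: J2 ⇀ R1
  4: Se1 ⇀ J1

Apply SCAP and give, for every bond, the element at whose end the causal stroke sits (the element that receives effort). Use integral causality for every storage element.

b0 stroke at J2
b1 stroke at J3
b2 stroke at I1
b3 stroke at J2
b4 stroke at J1

β4 stroke→J1  (Se1: effort source, stroke at far end)
β0 stroke→J2  (closing 1-jn rule on J1)
β2 stroke→I1  (I1 outputs flow p/I1)
β1 stroke→J3  (J3 flow already set via bond 2)
β3 stroke→J2  (J2 flow already set via bond 1)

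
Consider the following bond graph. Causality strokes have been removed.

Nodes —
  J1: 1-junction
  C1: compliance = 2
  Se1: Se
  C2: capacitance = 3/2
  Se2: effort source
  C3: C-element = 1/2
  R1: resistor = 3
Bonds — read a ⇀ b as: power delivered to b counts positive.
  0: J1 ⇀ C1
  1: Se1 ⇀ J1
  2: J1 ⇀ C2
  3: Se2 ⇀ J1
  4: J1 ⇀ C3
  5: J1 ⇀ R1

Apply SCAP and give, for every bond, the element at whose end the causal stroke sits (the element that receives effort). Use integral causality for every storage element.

b1 →J1  (Se1: effort source, stroke at far end)
b3 →J1  (Se2: effort source, stroke at far end)
b0 →J1  (C1 integral (e out))
b2 →J1  (C2: C, integral causality)
b4 →J1  (prefer integral on C3)
b5 →R1  (J1 needs exactly one f-in)

#0 stroke→J1
#1 stroke→J1
#2 stroke→J1
#3 stroke→J1
#4 stroke→J1
#5 stroke→R1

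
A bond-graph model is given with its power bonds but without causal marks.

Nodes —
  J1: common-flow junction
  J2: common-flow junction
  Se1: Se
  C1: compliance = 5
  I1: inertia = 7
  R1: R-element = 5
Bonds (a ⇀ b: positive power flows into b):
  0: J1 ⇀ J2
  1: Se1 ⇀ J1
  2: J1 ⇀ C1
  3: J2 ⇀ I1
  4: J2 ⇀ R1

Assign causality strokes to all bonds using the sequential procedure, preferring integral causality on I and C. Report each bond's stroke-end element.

#0 stroke→J2
#1 stroke→J1
#2 stroke→J1
#3 stroke→I1
#4 stroke→J2

β1 |J1  (Se1 fixes effort; stroke away)
β2 |J1  (C1 outputs effort q/C1)
β0 |J2  (J1: last free bond brings flow in)
β3 |I1  (I1 outputs flow p/I1)
β4 |J2  (1-jn J2 has f-setter on 3)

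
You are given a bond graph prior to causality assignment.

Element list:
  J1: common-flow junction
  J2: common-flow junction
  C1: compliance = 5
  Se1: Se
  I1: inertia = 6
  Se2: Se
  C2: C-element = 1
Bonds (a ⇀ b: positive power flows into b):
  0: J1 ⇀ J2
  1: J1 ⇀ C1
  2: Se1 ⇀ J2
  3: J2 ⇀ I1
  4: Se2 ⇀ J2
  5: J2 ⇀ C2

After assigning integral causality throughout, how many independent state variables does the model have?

3  (C1, C2, I1 all integral)

β2 →J2  (Se1 fixes effort; stroke away)
β4 →J2  (source Se2 imposes e)
β1 →J1  (C1: C, integral causality)
β0 →J2  (only one flow-in slot at J1)
β3 →I1  (I1 outputs flow p/I1)
β5 →J2  (common-f at J2 fixed by 3)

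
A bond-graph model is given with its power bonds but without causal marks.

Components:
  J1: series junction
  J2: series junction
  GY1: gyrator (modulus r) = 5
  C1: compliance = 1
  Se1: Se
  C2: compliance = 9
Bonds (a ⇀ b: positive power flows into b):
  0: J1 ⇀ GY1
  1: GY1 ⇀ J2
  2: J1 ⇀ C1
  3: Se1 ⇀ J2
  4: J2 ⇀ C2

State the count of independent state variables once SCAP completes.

2  (C1, C2 all integral)

b3 stroke at J2  (Se1: effort source, stroke at far end)
b2 stroke at J1  (C1 integral (e out))
b0 stroke at GY1  (J1: last free bond brings flow in)
b1 stroke at GY1  (through GY1, causality inverts; strokes same side of GY1)
b4 stroke at J2  (J2 flow already set via bond 1)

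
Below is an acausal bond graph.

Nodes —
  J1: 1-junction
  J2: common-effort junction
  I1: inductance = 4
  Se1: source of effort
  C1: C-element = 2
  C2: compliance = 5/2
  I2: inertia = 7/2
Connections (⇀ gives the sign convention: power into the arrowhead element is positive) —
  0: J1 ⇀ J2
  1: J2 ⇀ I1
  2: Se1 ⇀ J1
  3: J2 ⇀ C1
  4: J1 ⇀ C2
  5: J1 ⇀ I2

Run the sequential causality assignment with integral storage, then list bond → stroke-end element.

β2 →J1  (Se1 fixes effort; stroke away)
β1 →I1  (prefer integral on I1)
β3 →J2  (prefer integral on C1)
β0 →J1  (J2 effort already set via bond 3)
β4 →J1  (prefer integral on C2)
β5 →I2  (only one flow-in slot at J1)

β0 stroke at J1
β1 stroke at I1
β2 stroke at J1
β3 stroke at J2
β4 stroke at J1
β5 stroke at I2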